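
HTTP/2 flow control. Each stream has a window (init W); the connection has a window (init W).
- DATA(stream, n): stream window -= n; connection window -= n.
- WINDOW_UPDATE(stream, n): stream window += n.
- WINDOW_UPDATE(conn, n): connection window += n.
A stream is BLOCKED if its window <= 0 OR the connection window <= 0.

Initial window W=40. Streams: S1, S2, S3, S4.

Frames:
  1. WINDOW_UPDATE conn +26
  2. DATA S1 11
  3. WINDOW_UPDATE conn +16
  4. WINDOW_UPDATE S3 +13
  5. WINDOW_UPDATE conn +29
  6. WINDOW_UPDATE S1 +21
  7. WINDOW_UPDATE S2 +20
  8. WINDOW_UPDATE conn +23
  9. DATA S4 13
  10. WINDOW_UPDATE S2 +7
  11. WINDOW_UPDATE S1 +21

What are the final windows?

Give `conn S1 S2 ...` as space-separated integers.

Op 1: conn=66 S1=40 S2=40 S3=40 S4=40 blocked=[]
Op 2: conn=55 S1=29 S2=40 S3=40 S4=40 blocked=[]
Op 3: conn=71 S1=29 S2=40 S3=40 S4=40 blocked=[]
Op 4: conn=71 S1=29 S2=40 S3=53 S4=40 blocked=[]
Op 5: conn=100 S1=29 S2=40 S3=53 S4=40 blocked=[]
Op 6: conn=100 S1=50 S2=40 S3=53 S4=40 blocked=[]
Op 7: conn=100 S1=50 S2=60 S3=53 S4=40 blocked=[]
Op 8: conn=123 S1=50 S2=60 S3=53 S4=40 blocked=[]
Op 9: conn=110 S1=50 S2=60 S3=53 S4=27 blocked=[]
Op 10: conn=110 S1=50 S2=67 S3=53 S4=27 blocked=[]
Op 11: conn=110 S1=71 S2=67 S3=53 S4=27 blocked=[]

Answer: 110 71 67 53 27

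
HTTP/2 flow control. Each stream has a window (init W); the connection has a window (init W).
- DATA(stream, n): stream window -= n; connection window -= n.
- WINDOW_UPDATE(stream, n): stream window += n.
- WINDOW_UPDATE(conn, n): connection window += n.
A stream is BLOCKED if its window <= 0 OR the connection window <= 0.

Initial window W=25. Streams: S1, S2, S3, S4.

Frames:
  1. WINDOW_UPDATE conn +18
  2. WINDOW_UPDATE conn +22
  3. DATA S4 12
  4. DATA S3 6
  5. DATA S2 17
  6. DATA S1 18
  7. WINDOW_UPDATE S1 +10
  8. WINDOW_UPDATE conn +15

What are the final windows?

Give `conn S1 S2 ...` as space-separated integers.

Op 1: conn=43 S1=25 S2=25 S3=25 S4=25 blocked=[]
Op 2: conn=65 S1=25 S2=25 S3=25 S4=25 blocked=[]
Op 3: conn=53 S1=25 S2=25 S3=25 S4=13 blocked=[]
Op 4: conn=47 S1=25 S2=25 S3=19 S4=13 blocked=[]
Op 5: conn=30 S1=25 S2=8 S3=19 S4=13 blocked=[]
Op 6: conn=12 S1=7 S2=8 S3=19 S4=13 blocked=[]
Op 7: conn=12 S1=17 S2=8 S3=19 S4=13 blocked=[]
Op 8: conn=27 S1=17 S2=8 S3=19 S4=13 blocked=[]

Answer: 27 17 8 19 13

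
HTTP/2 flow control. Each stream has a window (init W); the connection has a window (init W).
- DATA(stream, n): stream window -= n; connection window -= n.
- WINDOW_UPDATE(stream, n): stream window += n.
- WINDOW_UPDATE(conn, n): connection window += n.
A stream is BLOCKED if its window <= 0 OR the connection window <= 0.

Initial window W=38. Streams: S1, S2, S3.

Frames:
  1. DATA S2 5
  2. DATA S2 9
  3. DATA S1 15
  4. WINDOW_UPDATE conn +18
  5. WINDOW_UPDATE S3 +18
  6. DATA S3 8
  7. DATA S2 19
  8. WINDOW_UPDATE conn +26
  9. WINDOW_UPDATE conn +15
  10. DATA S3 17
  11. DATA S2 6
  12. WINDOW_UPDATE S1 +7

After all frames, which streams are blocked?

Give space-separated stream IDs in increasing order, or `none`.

Answer: S2

Derivation:
Op 1: conn=33 S1=38 S2=33 S3=38 blocked=[]
Op 2: conn=24 S1=38 S2=24 S3=38 blocked=[]
Op 3: conn=9 S1=23 S2=24 S3=38 blocked=[]
Op 4: conn=27 S1=23 S2=24 S3=38 blocked=[]
Op 5: conn=27 S1=23 S2=24 S3=56 blocked=[]
Op 6: conn=19 S1=23 S2=24 S3=48 blocked=[]
Op 7: conn=0 S1=23 S2=5 S3=48 blocked=[1, 2, 3]
Op 8: conn=26 S1=23 S2=5 S3=48 blocked=[]
Op 9: conn=41 S1=23 S2=5 S3=48 blocked=[]
Op 10: conn=24 S1=23 S2=5 S3=31 blocked=[]
Op 11: conn=18 S1=23 S2=-1 S3=31 blocked=[2]
Op 12: conn=18 S1=30 S2=-1 S3=31 blocked=[2]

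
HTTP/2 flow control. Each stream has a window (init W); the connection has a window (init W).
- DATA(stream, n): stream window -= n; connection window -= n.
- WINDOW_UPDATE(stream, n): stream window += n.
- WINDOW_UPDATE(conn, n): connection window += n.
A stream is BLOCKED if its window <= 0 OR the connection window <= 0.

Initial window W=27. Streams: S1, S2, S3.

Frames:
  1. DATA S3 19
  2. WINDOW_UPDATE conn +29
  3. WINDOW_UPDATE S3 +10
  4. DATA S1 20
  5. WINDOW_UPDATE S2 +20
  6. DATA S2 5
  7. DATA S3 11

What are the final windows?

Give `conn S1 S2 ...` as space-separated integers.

Answer: 1 7 42 7

Derivation:
Op 1: conn=8 S1=27 S2=27 S3=8 blocked=[]
Op 2: conn=37 S1=27 S2=27 S3=8 blocked=[]
Op 3: conn=37 S1=27 S2=27 S3=18 blocked=[]
Op 4: conn=17 S1=7 S2=27 S3=18 blocked=[]
Op 5: conn=17 S1=7 S2=47 S3=18 blocked=[]
Op 6: conn=12 S1=7 S2=42 S3=18 blocked=[]
Op 7: conn=1 S1=7 S2=42 S3=7 blocked=[]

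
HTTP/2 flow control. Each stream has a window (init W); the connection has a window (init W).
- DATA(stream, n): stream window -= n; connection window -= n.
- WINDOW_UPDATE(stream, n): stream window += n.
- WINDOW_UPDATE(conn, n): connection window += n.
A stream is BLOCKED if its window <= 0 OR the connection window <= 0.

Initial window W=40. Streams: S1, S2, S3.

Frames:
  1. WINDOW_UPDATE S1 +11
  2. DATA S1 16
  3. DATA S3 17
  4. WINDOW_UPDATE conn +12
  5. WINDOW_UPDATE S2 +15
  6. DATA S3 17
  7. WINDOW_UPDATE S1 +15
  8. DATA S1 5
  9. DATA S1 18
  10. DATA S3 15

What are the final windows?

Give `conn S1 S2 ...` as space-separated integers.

Op 1: conn=40 S1=51 S2=40 S3=40 blocked=[]
Op 2: conn=24 S1=35 S2=40 S3=40 blocked=[]
Op 3: conn=7 S1=35 S2=40 S3=23 blocked=[]
Op 4: conn=19 S1=35 S2=40 S3=23 blocked=[]
Op 5: conn=19 S1=35 S2=55 S3=23 blocked=[]
Op 6: conn=2 S1=35 S2=55 S3=6 blocked=[]
Op 7: conn=2 S1=50 S2=55 S3=6 blocked=[]
Op 8: conn=-3 S1=45 S2=55 S3=6 blocked=[1, 2, 3]
Op 9: conn=-21 S1=27 S2=55 S3=6 blocked=[1, 2, 3]
Op 10: conn=-36 S1=27 S2=55 S3=-9 blocked=[1, 2, 3]

Answer: -36 27 55 -9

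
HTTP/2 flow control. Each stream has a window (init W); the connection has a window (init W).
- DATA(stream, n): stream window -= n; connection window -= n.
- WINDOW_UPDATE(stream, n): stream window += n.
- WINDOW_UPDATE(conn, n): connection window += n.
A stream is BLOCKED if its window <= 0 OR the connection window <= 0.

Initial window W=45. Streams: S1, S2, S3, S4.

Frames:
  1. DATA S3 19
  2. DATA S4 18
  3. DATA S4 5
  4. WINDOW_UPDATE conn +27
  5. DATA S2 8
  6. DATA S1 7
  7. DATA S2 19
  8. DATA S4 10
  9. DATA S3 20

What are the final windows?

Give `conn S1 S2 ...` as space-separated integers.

Op 1: conn=26 S1=45 S2=45 S3=26 S4=45 blocked=[]
Op 2: conn=8 S1=45 S2=45 S3=26 S4=27 blocked=[]
Op 3: conn=3 S1=45 S2=45 S3=26 S4=22 blocked=[]
Op 4: conn=30 S1=45 S2=45 S3=26 S4=22 blocked=[]
Op 5: conn=22 S1=45 S2=37 S3=26 S4=22 blocked=[]
Op 6: conn=15 S1=38 S2=37 S3=26 S4=22 blocked=[]
Op 7: conn=-4 S1=38 S2=18 S3=26 S4=22 blocked=[1, 2, 3, 4]
Op 8: conn=-14 S1=38 S2=18 S3=26 S4=12 blocked=[1, 2, 3, 4]
Op 9: conn=-34 S1=38 S2=18 S3=6 S4=12 blocked=[1, 2, 3, 4]

Answer: -34 38 18 6 12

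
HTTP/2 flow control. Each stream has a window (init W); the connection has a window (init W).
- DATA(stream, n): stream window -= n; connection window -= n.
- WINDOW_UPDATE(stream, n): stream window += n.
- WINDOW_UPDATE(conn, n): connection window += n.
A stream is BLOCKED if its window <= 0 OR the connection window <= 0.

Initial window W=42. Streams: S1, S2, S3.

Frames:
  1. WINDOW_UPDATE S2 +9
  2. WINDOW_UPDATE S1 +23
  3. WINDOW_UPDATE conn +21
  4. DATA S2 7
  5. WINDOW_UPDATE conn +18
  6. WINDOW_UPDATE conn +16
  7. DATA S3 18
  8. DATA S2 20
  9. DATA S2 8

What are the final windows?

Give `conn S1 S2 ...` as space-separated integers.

Answer: 44 65 16 24

Derivation:
Op 1: conn=42 S1=42 S2=51 S3=42 blocked=[]
Op 2: conn=42 S1=65 S2=51 S3=42 blocked=[]
Op 3: conn=63 S1=65 S2=51 S3=42 blocked=[]
Op 4: conn=56 S1=65 S2=44 S3=42 blocked=[]
Op 5: conn=74 S1=65 S2=44 S3=42 blocked=[]
Op 6: conn=90 S1=65 S2=44 S3=42 blocked=[]
Op 7: conn=72 S1=65 S2=44 S3=24 blocked=[]
Op 8: conn=52 S1=65 S2=24 S3=24 blocked=[]
Op 9: conn=44 S1=65 S2=16 S3=24 blocked=[]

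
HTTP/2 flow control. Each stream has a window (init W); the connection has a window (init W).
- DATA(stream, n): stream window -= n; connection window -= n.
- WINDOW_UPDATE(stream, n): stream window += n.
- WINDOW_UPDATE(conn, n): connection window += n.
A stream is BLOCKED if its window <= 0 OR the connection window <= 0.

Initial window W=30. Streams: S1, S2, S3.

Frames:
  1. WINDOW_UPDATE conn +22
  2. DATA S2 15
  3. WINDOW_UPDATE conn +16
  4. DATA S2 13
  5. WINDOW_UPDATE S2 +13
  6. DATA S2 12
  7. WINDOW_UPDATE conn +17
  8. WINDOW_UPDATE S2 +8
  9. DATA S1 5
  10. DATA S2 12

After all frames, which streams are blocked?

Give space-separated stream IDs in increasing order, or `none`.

Op 1: conn=52 S1=30 S2=30 S3=30 blocked=[]
Op 2: conn=37 S1=30 S2=15 S3=30 blocked=[]
Op 3: conn=53 S1=30 S2=15 S3=30 blocked=[]
Op 4: conn=40 S1=30 S2=2 S3=30 blocked=[]
Op 5: conn=40 S1=30 S2=15 S3=30 blocked=[]
Op 6: conn=28 S1=30 S2=3 S3=30 blocked=[]
Op 7: conn=45 S1=30 S2=3 S3=30 blocked=[]
Op 8: conn=45 S1=30 S2=11 S3=30 blocked=[]
Op 9: conn=40 S1=25 S2=11 S3=30 blocked=[]
Op 10: conn=28 S1=25 S2=-1 S3=30 blocked=[2]

Answer: S2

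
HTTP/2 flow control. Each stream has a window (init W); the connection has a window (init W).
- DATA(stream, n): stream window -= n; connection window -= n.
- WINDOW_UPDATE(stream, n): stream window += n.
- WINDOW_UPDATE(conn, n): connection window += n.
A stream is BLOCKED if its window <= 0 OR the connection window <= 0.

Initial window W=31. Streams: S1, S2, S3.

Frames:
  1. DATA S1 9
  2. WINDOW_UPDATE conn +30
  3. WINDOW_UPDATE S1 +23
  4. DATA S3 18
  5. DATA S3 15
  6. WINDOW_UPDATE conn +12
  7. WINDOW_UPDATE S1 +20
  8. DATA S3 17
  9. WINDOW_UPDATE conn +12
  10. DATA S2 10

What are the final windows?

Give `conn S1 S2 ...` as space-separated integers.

Op 1: conn=22 S1=22 S2=31 S3=31 blocked=[]
Op 2: conn=52 S1=22 S2=31 S3=31 blocked=[]
Op 3: conn=52 S1=45 S2=31 S3=31 blocked=[]
Op 4: conn=34 S1=45 S2=31 S3=13 blocked=[]
Op 5: conn=19 S1=45 S2=31 S3=-2 blocked=[3]
Op 6: conn=31 S1=45 S2=31 S3=-2 blocked=[3]
Op 7: conn=31 S1=65 S2=31 S3=-2 blocked=[3]
Op 8: conn=14 S1=65 S2=31 S3=-19 blocked=[3]
Op 9: conn=26 S1=65 S2=31 S3=-19 blocked=[3]
Op 10: conn=16 S1=65 S2=21 S3=-19 blocked=[3]

Answer: 16 65 21 -19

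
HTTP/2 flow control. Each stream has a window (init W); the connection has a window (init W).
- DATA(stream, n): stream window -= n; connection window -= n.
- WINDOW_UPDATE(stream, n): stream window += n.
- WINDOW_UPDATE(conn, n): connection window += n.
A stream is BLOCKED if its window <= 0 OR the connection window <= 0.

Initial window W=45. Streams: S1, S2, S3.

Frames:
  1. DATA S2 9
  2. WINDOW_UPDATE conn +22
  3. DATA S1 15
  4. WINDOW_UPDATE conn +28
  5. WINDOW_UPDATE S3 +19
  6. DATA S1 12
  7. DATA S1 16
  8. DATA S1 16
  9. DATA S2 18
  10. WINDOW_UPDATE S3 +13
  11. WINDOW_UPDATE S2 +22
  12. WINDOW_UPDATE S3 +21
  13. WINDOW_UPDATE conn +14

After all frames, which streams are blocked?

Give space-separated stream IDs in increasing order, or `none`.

Answer: S1

Derivation:
Op 1: conn=36 S1=45 S2=36 S3=45 blocked=[]
Op 2: conn=58 S1=45 S2=36 S3=45 blocked=[]
Op 3: conn=43 S1=30 S2=36 S3=45 blocked=[]
Op 4: conn=71 S1=30 S2=36 S3=45 blocked=[]
Op 5: conn=71 S1=30 S2=36 S3=64 blocked=[]
Op 6: conn=59 S1=18 S2=36 S3=64 blocked=[]
Op 7: conn=43 S1=2 S2=36 S3=64 blocked=[]
Op 8: conn=27 S1=-14 S2=36 S3=64 blocked=[1]
Op 9: conn=9 S1=-14 S2=18 S3=64 blocked=[1]
Op 10: conn=9 S1=-14 S2=18 S3=77 blocked=[1]
Op 11: conn=9 S1=-14 S2=40 S3=77 blocked=[1]
Op 12: conn=9 S1=-14 S2=40 S3=98 blocked=[1]
Op 13: conn=23 S1=-14 S2=40 S3=98 blocked=[1]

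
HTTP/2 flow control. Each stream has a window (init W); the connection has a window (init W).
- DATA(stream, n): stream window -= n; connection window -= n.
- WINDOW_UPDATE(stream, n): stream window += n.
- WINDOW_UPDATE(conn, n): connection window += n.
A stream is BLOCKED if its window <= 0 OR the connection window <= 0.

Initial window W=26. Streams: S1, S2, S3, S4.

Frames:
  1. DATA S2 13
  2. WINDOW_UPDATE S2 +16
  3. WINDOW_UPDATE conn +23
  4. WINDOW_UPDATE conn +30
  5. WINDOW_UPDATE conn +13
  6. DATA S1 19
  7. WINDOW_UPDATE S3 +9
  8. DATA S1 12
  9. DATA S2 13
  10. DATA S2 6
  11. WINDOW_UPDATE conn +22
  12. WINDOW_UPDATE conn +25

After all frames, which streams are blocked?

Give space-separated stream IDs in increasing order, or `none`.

Op 1: conn=13 S1=26 S2=13 S3=26 S4=26 blocked=[]
Op 2: conn=13 S1=26 S2=29 S3=26 S4=26 blocked=[]
Op 3: conn=36 S1=26 S2=29 S3=26 S4=26 blocked=[]
Op 4: conn=66 S1=26 S2=29 S3=26 S4=26 blocked=[]
Op 5: conn=79 S1=26 S2=29 S3=26 S4=26 blocked=[]
Op 6: conn=60 S1=7 S2=29 S3=26 S4=26 blocked=[]
Op 7: conn=60 S1=7 S2=29 S3=35 S4=26 blocked=[]
Op 8: conn=48 S1=-5 S2=29 S3=35 S4=26 blocked=[1]
Op 9: conn=35 S1=-5 S2=16 S3=35 S4=26 blocked=[1]
Op 10: conn=29 S1=-5 S2=10 S3=35 S4=26 blocked=[1]
Op 11: conn=51 S1=-5 S2=10 S3=35 S4=26 blocked=[1]
Op 12: conn=76 S1=-5 S2=10 S3=35 S4=26 blocked=[1]

Answer: S1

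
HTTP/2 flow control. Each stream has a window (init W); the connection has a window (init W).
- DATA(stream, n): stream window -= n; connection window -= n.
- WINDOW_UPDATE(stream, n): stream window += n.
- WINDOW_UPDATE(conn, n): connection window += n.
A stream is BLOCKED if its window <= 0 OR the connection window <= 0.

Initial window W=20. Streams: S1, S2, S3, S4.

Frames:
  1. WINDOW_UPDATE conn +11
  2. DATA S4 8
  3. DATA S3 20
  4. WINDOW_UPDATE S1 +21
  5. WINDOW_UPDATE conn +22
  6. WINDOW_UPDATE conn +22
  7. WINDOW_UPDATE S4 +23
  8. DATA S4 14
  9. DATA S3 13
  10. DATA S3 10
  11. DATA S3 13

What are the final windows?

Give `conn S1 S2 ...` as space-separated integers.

Answer: -3 41 20 -36 21

Derivation:
Op 1: conn=31 S1=20 S2=20 S3=20 S4=20 blocked=[]
Op 2: conn=23 S1=20 S2=20 S3=20 S4=12 blocked=[]
Op 3: conn=3 S1=20 S2=20 S3=0 S4=12 blocked=[3]
Op 4: conn=3 S1=41 S2=20 S3=0 S4=12 blocked=[3]
Op 5: conn=25 S1=41 S2=20 S3=0 S4=12 blocked=[3]
Op 6: conn=47 S1=41 S2=20 S3=0 S4=12 blocked=[3]
Op 7: conn=47 S1=41 S2=20 S3=0 S4=35 blocked=[3]
Op 8: conn=33 S1=41 S2=20 S3=0 S4=21 blocked=[3]
Op 9: conn=20 S1=41 S2=20 S3=-13 S4=21 blocked=[3]
Op 10: conn=10 S1=41 S2=20 S3=-23 S4=21 blocked=[3]
Op 11: conn=-3 S1=41 S2=20 S3=-36 S4=21 blocked=[1, 2, 3, 4]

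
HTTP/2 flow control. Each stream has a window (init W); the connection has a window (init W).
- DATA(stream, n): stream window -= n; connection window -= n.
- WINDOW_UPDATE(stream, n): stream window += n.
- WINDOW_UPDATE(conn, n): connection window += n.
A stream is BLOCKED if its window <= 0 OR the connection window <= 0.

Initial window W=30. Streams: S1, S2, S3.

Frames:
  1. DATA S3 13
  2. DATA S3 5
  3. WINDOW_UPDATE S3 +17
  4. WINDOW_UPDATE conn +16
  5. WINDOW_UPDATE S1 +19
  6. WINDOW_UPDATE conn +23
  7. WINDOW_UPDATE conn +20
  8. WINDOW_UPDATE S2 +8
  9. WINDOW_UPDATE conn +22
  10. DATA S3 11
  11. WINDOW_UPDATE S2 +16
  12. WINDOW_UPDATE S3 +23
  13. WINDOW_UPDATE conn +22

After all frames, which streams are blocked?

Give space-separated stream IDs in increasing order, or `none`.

Answer: none

Derivation:
Op 1: conn=17 S1=30 S2=30 S3=17 blocked=[]
Op 2: conn=12 S1=30 S2=30 S3=12 blocked=[]
Op 3: conn=12 S1=30 S2=30 S3=29 blocked=[]
Op 4: conn=28 S1=30 S2=30 S3=29 blocked=[]
Op 5: conn=28 S1=49 S2=30 S3=29 blocked=[]
Op 6: conn=51 S1=49 S2=30 S3=29 blocked=[]
Op 7: conn=71 S1=49 S2=30 S3=29 blocked=[]
Op 8: conn=71 S1=49 S2=38 S3=29 blocked=[]
Op 9: conn=93 S1=49 S2=38 S3=29 blocked=[]
Op 10: conn=82 S1=49 S2=38 S3=18 blocked=[]
Op 11: conn=82 S1=49 S2=54 S3=18 blocked=[]
Op 12: conn=82 S1=49 S2=54 S3=41 blocked=[]
Op 13: conn=104 S1=49 S2=54 S3=41 blocked=[]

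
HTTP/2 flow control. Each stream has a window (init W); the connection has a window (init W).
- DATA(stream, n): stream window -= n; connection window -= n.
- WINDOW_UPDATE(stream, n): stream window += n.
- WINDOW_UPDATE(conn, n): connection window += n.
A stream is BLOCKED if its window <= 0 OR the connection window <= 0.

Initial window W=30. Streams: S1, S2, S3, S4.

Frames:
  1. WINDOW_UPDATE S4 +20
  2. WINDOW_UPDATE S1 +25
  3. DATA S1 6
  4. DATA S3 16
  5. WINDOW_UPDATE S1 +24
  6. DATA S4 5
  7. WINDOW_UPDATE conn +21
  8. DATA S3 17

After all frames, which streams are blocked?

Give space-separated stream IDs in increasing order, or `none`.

Op 1: conn=30 S1=30 S2=30 S3=30 S4=50 blocked=[]
Op 2: conn=30 S1=55 S2=30 S3=30 S4=50 blocked=[]
Op 3: conn=24 S1=49 S2=30 S3=30 S4=50 blocked=[]
Op 4: conn=8 S1=49 S2=30 S3=14 S4=50 blocked=[]
Op 5: conn=8 S1=73 S2=30 S3=14 S4=50 blocked=[]
Op 6: conn=3 S1=73 S2=30 S3=14 S4=45 blocked=[]
Op 7: conn=24 S1=73 S2=30 S3=14 S4=45 blocked=[]
Op 8: conn=7 S1=73 S2=30 S3=-3 S4=45 blocked=[3]

Answer: S3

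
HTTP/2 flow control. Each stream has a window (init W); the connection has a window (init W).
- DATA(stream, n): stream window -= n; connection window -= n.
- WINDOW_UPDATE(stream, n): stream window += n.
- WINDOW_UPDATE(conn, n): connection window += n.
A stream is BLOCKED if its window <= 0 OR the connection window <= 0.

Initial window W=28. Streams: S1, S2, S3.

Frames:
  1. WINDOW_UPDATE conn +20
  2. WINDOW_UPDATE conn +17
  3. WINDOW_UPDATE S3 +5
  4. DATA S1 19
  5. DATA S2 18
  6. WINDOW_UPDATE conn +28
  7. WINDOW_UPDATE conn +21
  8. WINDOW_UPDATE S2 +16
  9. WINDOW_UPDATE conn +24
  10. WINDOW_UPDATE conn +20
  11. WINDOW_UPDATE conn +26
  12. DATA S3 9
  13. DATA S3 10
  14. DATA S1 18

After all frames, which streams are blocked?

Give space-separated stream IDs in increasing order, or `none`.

Answer: S1

Derivation:
Op 1: conn=48 S1=28 S2=28 S3=28 blocked=[]
Op 2: conn=65 S1=28 S2=28 S3=28 blocked=[]
Op 3: conn=65 S1=28 S2=28 S3=33 blocked=[]
Op 4: conn=46 S1=9 S2=28 S3=33 blocked=[]
Op 5: conn=28 S1=9 S2=10 S3=33 blocked=[]
Op 6: conn=56 S1=9 S2=10 S3=33 blocked=[]
Op 7: conn=77 S1=9 S2=10 S3=33 blocked=[]
Op 8: conn=77 S1=9 S2=26 S3=33 blocked=[]
Op 9: conn=101 S1=9 S2=26 S3=33 blocked=[]
Op 10: conn=121 S1=9 S2=26 S3=33 blocked=[]
Op 11: conn=147 S1=9 S2=26 S3=33 blocked=[]
Op 12: conn=138 S1=9 S2=26 S3=24 blocked=[]
Op 13: conn=128 S1=9 S2=26 S3=14 blocked=[]
Op 14: conn=110 S1=-9 S2=26 S3=14 blocked=[1]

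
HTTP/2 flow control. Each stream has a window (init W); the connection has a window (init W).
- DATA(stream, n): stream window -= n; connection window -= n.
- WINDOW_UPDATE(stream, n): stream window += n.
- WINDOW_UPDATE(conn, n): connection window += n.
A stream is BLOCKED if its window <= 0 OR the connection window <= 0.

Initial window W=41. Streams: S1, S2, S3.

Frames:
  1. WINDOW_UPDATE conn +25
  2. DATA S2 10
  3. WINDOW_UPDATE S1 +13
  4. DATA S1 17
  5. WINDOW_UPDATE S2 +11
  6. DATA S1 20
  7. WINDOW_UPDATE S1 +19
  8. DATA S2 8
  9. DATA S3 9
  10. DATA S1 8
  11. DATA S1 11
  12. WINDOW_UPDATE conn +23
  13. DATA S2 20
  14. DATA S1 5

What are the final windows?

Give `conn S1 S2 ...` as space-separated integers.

Op 1: conn=66 S1=41 S2=41 S3=41 blocked=[]
Op 2: conn=56 S1=41 S2=31 S3=41 blocked=[]
Op 3: conn=56 S1=54 S2=31 S3=41 blocked=[]
Op 4: conn=39 S1=37 S2=31 S3=41 blocked=[]
Op 5: conn=39 S1=37 S2=42 S3=41 blocked=[]
Op 6: conn=19 S1=17 S2=42 S3=41 blocked=[]
Op 7: conn=19 S1=36 S2=42 S3=41 blocked=[]
Op 8: conn=11 S1=36 S2=34 S3=41 blocked=[]
Op 9: conn=2 S1=36 S2=34 S3=32 blocked=[]
Op 10: conn=-6 S1=28 S2=34 S3=32 blocked=[1, 2, 3]
Op 11: conn=-17 S1=17 S2=34 S3=32 blocked=[1, 2, 3]
Op 12: conn=6 S1=17 S2=34 S3=32 blocked=[]
Op 13: conn=-14 S1=17 S2=14 S3=32 blocked=[1, 2, 3]
Op 14: conn=-19 S1=12 S2=14 S3=32 blocked=[1, 2, 3]

Answer: -19 12 14 32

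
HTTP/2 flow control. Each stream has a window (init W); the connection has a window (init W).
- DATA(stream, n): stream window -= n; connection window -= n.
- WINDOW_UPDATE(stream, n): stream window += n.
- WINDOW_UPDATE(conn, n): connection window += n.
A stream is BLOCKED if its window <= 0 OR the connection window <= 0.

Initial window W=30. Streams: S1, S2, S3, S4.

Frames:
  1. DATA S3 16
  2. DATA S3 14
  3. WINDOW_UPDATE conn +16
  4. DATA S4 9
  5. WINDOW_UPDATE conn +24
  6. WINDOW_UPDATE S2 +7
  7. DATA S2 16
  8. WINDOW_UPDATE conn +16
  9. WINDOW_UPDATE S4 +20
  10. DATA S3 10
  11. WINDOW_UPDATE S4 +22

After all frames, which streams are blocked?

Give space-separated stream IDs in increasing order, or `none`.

Answer: S3

Derivation:
Op 1: conn=14 S1=30 S2=30 S3=14 S4=30 blocked=[]
Op 2: conn=0 S1=30 S2=30 S3=0 S4=30 blocked=[1, 2, 3, 4]
Op 3: conn=16 S1=30 S2=30 S3=0 S4=30 blocked=[3]
Op 4: conn=7 S1=30 S2=30 S3=0 S4=21 blocked=[3]
Op 5: conn=31 S1=30 S2=30 S3=0 S4=21 blocked=[3]
Op 6: conn=31 S1=30 S2=37 S3=0 S4=21 blocked=[3]
Op 7: conn=15 S1=30 S2=21 S3=0 S4=21 blocked=[3]
Op 8: conn=31 S1=30 S2=21 S3=0 S4=21 blocked=[3]
Op 9: conn=31 S1=30 S2=21 S3=0 S4=41 blocked=[3]
Op 10: conn=21 S1=30 S2=21 S3=-10 S4=41 blocked=[3]
Op 11: conn=21 S1=30 S2=21 S3=-10 S4=63 blocked=[3]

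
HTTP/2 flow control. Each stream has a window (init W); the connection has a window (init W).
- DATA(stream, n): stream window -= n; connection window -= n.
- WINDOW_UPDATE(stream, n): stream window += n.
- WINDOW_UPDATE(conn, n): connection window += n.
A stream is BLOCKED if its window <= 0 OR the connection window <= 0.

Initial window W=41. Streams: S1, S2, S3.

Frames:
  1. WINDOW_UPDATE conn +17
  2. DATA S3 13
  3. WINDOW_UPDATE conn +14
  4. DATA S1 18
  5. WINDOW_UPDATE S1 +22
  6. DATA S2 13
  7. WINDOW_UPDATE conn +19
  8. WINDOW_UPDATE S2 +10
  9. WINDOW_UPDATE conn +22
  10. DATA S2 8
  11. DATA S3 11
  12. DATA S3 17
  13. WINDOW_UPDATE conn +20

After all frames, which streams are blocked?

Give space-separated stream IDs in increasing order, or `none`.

Op 1: conn=58 S1=41 S2=41 S3=41 blocked=[]
Op 2: conn=45 S1=41 S2=41 S3=28 blocked=[]
Op 3: conn=59 S1=41 S2=41 S3=28 blocked=[]
Op 4: conn=41 S1=23 S2=41 S3=28 blocked=[]
Op 5: conn=41 S1=45 S2=41 S3=28 blocked=[]
Op 6: conn=28 S1=45 S2=28 S3=28 blocked=[]
Op 7: conn=47 S1=45 S2=28 S3=28 blocked=[]
Op 8: conn=47 S1=45 S2=38 S3=28 blocked=[]
Op 9: conn=69 S1=45 S2=38 S3=28 blocked=[]
Op 10: conn=61 S1=45 S2=30 S3=28 blocked=[]
Op 11: conn=50 S1=45 S2=30 S3=17 blocked=[]
Op 12: conn=33 S1=45 S2=30 S3=0 blocked=[3]
Op 13: conn=53 S1=45 S2=30 S3=0 blocked=[3]

Answer: S3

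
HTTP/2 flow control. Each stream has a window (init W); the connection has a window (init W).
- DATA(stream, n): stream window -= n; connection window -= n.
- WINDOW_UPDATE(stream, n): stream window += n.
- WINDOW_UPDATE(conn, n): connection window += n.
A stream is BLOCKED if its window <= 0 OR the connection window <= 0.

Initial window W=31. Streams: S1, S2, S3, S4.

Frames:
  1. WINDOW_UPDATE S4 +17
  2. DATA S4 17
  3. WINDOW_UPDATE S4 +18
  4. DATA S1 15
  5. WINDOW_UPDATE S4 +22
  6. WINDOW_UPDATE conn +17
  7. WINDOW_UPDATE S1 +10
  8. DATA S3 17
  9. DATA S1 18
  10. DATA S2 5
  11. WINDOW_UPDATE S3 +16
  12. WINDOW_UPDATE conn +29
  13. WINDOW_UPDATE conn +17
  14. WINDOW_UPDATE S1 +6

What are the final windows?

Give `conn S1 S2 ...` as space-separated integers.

Answer: 22 14 26 30 71

Derivation:
Op 1: conn=31 S1=31 S2=31 S3=31 S4=48 blocked=[]
Op 2: conn=14 S1=31 S2=31 S3=31 S4=31 blocked=[]
Op 3: conn=14 S1=31 S2=31 S3=31 S4=49 blocked=[]
Op 4: conn=-1 S1=16 S2=31 S3=31 S4=49 blocked=[1, 2, 3, 4]
Op 5: conn=-1 S1=16 S2=31 S3=31 S4=71 blocked=[1, 2, 3, 4]
Op 6: conn=16 S1=16 S2=31 S3=31 S4=71 blocked=[]
Op 7: conn=16 S1=26 S2=31 S3=31 S4=71 blocked=[]
Op 8: conn=-1 S1=26 S2=31 S3=14 S4=71 blocked=[1, 2, 3, 4]
Op 9: conn=-19 S1=8 S2=31 S3=14 S4=71 blocked=[1, 2, 3, 4]
Op 10: conn=-24 S1=8 S2=26 S3=14 S4=71 blocked=[1, 2, 3, 4]
Op 11: conn=-24 S1=8 S2=26 S3=30 S4=71 blocked=[1, 2, 3, 4]
Op 12: conn=5 S1=8 S2=26 S3=30 S4=71 blocked=[]
Op 13: conn=22 S1=8 S2=26 S3=30 S4=71 blocked=[]
Op 14: conn=22 S1=14 S2=26 S3=30 S4=71 blocked=[]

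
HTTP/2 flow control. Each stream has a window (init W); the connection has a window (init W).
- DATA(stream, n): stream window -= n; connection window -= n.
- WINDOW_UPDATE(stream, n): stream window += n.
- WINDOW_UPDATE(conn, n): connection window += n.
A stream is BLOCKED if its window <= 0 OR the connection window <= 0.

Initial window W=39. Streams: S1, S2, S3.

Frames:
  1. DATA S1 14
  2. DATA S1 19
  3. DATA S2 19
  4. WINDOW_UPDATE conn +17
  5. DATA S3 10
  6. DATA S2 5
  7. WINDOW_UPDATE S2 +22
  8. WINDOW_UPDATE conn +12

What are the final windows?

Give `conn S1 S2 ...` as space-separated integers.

Answer: 1 6 37 29

Derivation:
Op 1: conn=25 S1=25 S2=39 S3=39 blocked=[]
Op 2: conn=6 S1=6 S2=39 S3=39 blocked=[]
Op 3: conn=-13 S1=6 S2=20 S3=39 blocked=[1, 2, 3]
Op 4: conn=4 S1=6 S2=20 S3=39 blocked=[]
Op 5: conn=-6 S1=6 S2=20 S3=29 blocked=[1, 2, 3]
Op 6: conn=-11 S1=6 S2=15 S3=29 blocked=[1, 2, 3]
Op 7: conn=-11 S1=6 S2=37 S3=29 blocked=[1, 2, 3]
Op 8: conn=1 S1=6 S2=37 S3=29 blocked=[]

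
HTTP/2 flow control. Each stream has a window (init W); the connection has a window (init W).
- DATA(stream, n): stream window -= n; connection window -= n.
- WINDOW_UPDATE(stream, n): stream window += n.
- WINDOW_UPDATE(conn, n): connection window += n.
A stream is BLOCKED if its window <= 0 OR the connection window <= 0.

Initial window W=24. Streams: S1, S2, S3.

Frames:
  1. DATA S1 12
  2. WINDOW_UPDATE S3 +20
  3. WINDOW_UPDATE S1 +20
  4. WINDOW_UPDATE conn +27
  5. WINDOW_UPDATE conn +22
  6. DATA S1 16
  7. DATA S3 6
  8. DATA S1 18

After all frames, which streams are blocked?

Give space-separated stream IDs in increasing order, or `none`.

Op 1: conn=12 S1=12 S2=24 S3=24 blocked=[]
Op 2: conn=12 S1=12 S2=24 S3=44 blocked=[]
Op 3: conn=12 S1=32 S2=24 S3=44 blocked=[]
Op 4: conn=39 S1=32 S2=24 S3=44 blocked=[]
Op 5: conn=61 S1=32 S2=24 S3=44 blocked=[]
Op 6: conn=45 S1=16 S2=24 S3=44 blocked=[]
Op 7: conn=39 S1=16 S2=24 S3=38 blocked=[]
Op 8: conn=21 S1=-2 S2=24 S3=38 blocked=[1]

Answer: S1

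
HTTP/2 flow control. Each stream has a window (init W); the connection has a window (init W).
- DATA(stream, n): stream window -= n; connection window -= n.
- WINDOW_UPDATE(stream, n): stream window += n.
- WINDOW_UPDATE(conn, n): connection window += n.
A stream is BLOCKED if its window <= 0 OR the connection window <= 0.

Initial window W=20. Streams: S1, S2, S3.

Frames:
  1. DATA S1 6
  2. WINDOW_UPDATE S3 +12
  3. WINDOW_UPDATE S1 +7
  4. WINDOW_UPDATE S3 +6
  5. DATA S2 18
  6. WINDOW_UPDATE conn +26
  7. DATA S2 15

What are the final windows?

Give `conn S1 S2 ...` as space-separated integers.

Op 1: conn=14 S1=14 S2=20 S3=20 blocked=[]
Op 2: conn=14 S1=14 S2=20 S3=32 blocked=[]
Op 3: conn=14 S1=21 S2=20 S3=32 blocked=[]
Op 4: conn=14 S1=21 S2=20 S3=38 blocked=[]
Op 5: conn=-4 S1=21 S2=2 S3=38 blocked=[1, 2, 3]
Op 6: conn=22 S1=21 S2=2 S3=38 blocked=[]
Op 7: conn=7 S1=21 S2=-13 S3=38 blocked=[2]

Answer: 7 21 -13 38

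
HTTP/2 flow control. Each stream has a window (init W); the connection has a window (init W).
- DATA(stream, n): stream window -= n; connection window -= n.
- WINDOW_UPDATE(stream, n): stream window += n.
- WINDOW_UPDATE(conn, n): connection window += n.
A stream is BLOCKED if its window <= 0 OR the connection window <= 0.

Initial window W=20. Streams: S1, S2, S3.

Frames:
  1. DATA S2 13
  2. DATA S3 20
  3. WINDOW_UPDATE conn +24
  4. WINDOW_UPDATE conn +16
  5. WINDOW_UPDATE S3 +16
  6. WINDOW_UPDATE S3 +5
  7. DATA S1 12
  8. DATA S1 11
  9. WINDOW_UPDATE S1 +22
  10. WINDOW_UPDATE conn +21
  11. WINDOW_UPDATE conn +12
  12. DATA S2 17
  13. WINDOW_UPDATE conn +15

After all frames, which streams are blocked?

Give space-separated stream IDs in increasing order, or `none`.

Op 1: conn=7 S1=20 S2=7 S3=20 blocked=[]
Op 2: conn=-13 S1=20 S2=7 S3=0 blocked=[1, 2, 3]
Op 3: conn=11 S1=20 S2=7 S3=0 blocked=[3]
Op 4: conn=27 S1=20 S2=7 S3=0 blocked=[3]
Op 5: conn=27 S1=20 S2=7 S3=16 blocked=[]
Op 6: conn=27 S1=20 S2=7 S3=21 blocked=[]
Op 7: conn=15 S1=8 S2=7 S3=21 blocked=[]
Op 8: conn=4 S1=-3 S2=7 S3=21 blocked=[1]
Op 9: conn=4 S1=19 S2=7 S3=21 blocked=[]
Op 10: conn=25 S1=19 S2=7 S3=21 blocked=[]
Op 11: conn=37 S1=19 S2=7 S3=21 blocked=[]
Op 12: conn=20 S1=19 S2=-10 S3=21 blocked=[2]
Op 13: conn=35 S1=19 S2=-10 S3=21 blocked=[2]

Answer: S2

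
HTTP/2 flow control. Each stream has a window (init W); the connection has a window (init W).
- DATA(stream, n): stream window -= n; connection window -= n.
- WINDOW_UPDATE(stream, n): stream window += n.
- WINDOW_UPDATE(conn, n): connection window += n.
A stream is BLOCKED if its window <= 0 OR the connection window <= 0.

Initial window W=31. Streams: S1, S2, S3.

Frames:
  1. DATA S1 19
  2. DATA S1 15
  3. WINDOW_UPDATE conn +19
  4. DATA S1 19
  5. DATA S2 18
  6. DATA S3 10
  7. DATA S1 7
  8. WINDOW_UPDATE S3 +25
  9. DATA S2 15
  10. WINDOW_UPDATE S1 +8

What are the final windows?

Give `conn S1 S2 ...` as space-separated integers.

Op 1: conn=12 S1=12 S2=31 S3=31 blocked=[]
Op 2: conn=-3 S1=-3 S2=31 S3=31 blocked=[1, 2, 3]
Op 3: conn=16 S1=-3 S2=31 S3=31 blocked=[1]
Op 4: conn=-3 S1=-22 S2=31 S3=31 blocked=[1, 2, 3]
Op 5: conn=-21 S1=-22 S2=13 S3=31 blocked=[1, 2, 3]
Op 6: conn=-31 S1=-22 S2=13 S3=21 blocked=[1, 2, 3]
Op 7: conn=-38 S1=-29 S2=13 S3=21 blocked=[1, 2, 3]
Op 8: conn=-38 S1=-29 S2=13 S3=46 blocked=[1, 2, 3]
Op 9: conn=-53 S1=-29 S2=-2 S3=46 blocked=[1, 2, 3]
Op 10: conn=-53 S1=-21 S2=-2 S3=46 blocked=[1, 2, 3]

Answer: -53 -21 -2 46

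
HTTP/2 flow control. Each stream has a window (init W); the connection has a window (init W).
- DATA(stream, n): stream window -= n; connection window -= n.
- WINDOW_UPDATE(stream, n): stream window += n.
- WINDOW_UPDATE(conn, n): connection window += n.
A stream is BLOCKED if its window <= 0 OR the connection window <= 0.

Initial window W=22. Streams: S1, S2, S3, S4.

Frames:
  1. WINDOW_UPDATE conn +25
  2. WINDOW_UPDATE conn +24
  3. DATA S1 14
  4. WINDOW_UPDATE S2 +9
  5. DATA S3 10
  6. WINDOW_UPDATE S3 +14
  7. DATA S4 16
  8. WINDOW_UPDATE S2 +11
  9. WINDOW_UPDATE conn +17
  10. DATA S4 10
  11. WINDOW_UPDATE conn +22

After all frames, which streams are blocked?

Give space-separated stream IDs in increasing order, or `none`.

Op 1: conn=47 S1=22 S2=22 S3=22 S4=22 blocked=[]
Op 2: conn=71 S1=22 S2=22 S3=22 S4=22 blocked=[]
Op 3: conn=57 S1=8 S2=22 S3=22 S4=22 blocked=[]
Op 4: conn=57 S1=8 S2=31 S3=22 S4=22 blocked=[]
Op 5: conn=47 S1=8 S2=31 S3=12 S4=22 blocked=[]
Op 6: conn=47 S1=8 S2=31 S3=26 S4=22 blocked=[]
Op 7: conn=31 S1=8 S2=31 S3=26 S4=6 blocked=[]
Op 8: conn=31 S1=8 S2=42 S3=26 S4=6 blocked=[]
Op 9: conn=48 S1=8 S2=42 S3=26 S4=6 blocked=[]
Op 10: conn=38 S1=8 S2=42 S3=26 S4=-4 blocked=[4]
Op 11: conn=60 S1=8 S2=42 S3=26 S4=-4 blocked=[4]

Answer: S4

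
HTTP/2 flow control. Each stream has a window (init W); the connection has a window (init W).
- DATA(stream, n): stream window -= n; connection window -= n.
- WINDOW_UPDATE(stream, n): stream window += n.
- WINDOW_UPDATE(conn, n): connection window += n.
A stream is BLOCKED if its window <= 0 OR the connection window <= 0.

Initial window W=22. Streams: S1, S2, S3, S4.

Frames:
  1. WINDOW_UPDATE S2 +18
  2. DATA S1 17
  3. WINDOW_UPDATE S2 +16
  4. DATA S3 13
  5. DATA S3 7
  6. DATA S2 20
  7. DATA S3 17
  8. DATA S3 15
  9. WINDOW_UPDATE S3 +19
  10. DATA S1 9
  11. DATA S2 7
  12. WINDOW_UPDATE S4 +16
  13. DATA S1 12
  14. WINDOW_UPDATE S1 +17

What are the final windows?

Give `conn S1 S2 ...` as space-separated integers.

Op 1: conn=22 S1=22 S2=40 S3=22 S4=22 blocked=[]
Op 2: conn=5 S1=5 S2=40 S3=22 S4=22 blocked=[]
Op 3: conn=5 S1=5 S2=56 S3=22 S4=22 blocked=[]
Op 4: conn=-8 S1=5 S2=56 S3=9 S4=22 blocked=[1, 2, 3, 4]
Op 5: conn=-15 S1=5 S2=56 S3=2 S4=22 blocked=[1, 2, 3, 4]
Op 6: conn=-35 S1=5 S2=36 S3=2 S4=22 blocked=[1, 2, 3, 4]
Op 7: conn=-52 S1=5 S2=36 S3=-15 S4=22 blocked=[1, 2, 3, 4]
Op 8: conn=-67 S1=5 S2=36 S3=-30 S4=22 blocked=[1, 2, 3, 4]
Op 9: conn=-67 S1=5 S2=36 S3=-11 S4=22 blocked=[1, 2, 3, 4]
Op 10: conn=-76 S1=-4 S2=36 S3=-11 S4=22 blocked=[1, 2, 3, 4]
Op 11: conn=-83 S1=-4 S2=29 S3=-11 S4=22 blocked=[1, 2, 3, 4]
Op 12: conn=-83 S1=-4 S2=29 S3=-11 S4=38 blocked=[1, 2, 3, 4]
Op 13: conn=-95 S1=-16 S2=29 S3=-11 S4=38 blocked=[1, 2, 3, 4]
Op 14: conn=-95 S1=1 S2=29 S3=-11 S4=38 blocked=[1, 2, 3, 4]

Answer: -95 1 29 -11 38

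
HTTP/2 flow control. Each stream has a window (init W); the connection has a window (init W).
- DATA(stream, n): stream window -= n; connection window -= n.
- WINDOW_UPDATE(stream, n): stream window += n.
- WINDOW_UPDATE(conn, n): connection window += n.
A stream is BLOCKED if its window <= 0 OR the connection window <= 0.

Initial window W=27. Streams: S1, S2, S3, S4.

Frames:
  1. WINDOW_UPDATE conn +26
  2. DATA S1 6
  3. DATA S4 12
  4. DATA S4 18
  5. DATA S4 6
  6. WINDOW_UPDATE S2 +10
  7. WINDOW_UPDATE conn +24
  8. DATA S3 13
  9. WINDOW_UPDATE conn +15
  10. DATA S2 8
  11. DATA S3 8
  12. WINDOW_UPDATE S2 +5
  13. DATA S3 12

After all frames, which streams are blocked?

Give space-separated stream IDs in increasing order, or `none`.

Op 1: conn=53 S1=27 S2=27 S3=27 S4=27 blocked=[]
Op 2: conn=47 S1=21 S2=27 S3=27 S4=27 blocked=[]
Op 3: conn=35 S1=21 S2=27 S3=27 S4=15 blocked=[]
Op 4: conn=17 S1=21 S2=27 S3=27 S4=-3 blocked=[4]
Op 5: conn=11 S1=21 S2=27 S3=27 S4=-9 blocked=[4]
Op 6: conn=11 S1=21 S2=37 S3=27 S4=-9 blocked=[4]
Op 7: conn=35 S1=21 S2=37 S3=27 S4=-9 blocked=[4]
Op 8: conn=22 S1=21 S2=37 S3=14 S4=-9 blocked=[4]
Op 9: conn=37 S1=21 S2=37 S3=14 S4=-9 blocked=[4]
Op 10: conn=29 S1=21 S2=29 S3=14 S4=-9 blocked=[4]
Op 11: conn=21 S1=21 S2=29 S3=6 S4=-9 blocked=[4]
Op 12: conn=21 S1=21 S2=34 S3=6 S4=-9 blocked=[4]
Op 13: conn=9 S1=21 S2=34 S3=-6 S4=-9 blocked=[3, 4]

Answer: S3 S4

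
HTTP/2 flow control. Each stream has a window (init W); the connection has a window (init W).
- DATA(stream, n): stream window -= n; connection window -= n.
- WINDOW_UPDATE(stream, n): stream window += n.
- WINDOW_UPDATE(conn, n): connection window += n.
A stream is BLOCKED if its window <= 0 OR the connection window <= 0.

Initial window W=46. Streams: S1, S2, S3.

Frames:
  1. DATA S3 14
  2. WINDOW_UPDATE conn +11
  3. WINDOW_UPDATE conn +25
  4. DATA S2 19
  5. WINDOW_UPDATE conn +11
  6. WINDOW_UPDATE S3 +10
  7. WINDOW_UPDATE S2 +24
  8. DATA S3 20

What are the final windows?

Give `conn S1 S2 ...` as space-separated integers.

Answer: 40 46 51 22

Derivation:
Op 1: conn=32 S1=46 S2=46 S3=32 blocked=[]
Op 2: conn=43 S1=46 S2=46 S3=32 blocked=[]
Op 3: conn=68 S1=46 S2=46 S3=32 blocked=[]
Op 4: conn=49 S1=46 S2=27 S3=32 blocked=[]
Op 5: conn=60 S1=46 S2=27 S3=32 blocked=[]
Op 6: conn=60 S1=46 S2=27 S3=42 blocked=[]
Op 7: conn=60 S1=46 S2=51 S3=42 blocked=[]
Op 8: conn=40 S1=46 S2=51 S3=22 blocked=[]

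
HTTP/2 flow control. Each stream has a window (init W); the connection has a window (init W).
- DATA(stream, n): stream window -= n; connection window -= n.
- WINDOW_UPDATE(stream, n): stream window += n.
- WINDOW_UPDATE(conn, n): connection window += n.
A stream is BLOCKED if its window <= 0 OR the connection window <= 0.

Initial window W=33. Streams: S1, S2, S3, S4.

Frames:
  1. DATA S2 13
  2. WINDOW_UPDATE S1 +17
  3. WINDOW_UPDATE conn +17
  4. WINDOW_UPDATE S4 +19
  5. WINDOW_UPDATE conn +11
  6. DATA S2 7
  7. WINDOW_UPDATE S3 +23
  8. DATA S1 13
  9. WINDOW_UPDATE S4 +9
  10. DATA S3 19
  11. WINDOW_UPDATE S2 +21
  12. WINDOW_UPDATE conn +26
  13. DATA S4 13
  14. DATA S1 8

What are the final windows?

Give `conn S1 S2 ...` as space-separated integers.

Answer: 14 29 34 37 48

Derivation:
Op 1: conn=20 S1=33 S2=20 S3=33 S4=33 blocked=[]
Op 2: conn=20 S1=50 S2=20 S3=33 S4=33 blocked=[]
Op 3: conn=37 S1=50 S2=20 S3=33 S4=33 blocked=[]
Op 4: conn=37 S1=50 S2=20 S3=33 S4=52 blocked=[]
Op 5: conn=48 S1=50 S2=20 S3=33 S4=52 blocked=[]
Op 6: conn=41 S1=50 S2=13 S3=33 S4=52 blocked=[]
Op 7: conn=41 S1=50 S2=13 S3=56 S4=52 blocked=[]
Op 8: conn=28 S1=37 S2=13 S3=56 S4=52 blocked=[]
Op 9: conn=28 S1=37 S2=13 S3=56 S4=61 blocked=[]
Op 10: conn=9 S1=37 S2=13 S3=37 S4=61 blocked=[]
Op 11: conn=9 S1=37 S2=34 S3=37 S4=61 blocked=[]
Op 12: conn=35 S1=37 S2=34 S3=37 S4=61 blocked=[]
Op 13: conn=22 S1=37 S2=34 S3=37 S4=48 blocked=[]
Op 14: conn=14 S1=29 S2=34 S3=37 S4=48 blocked=[]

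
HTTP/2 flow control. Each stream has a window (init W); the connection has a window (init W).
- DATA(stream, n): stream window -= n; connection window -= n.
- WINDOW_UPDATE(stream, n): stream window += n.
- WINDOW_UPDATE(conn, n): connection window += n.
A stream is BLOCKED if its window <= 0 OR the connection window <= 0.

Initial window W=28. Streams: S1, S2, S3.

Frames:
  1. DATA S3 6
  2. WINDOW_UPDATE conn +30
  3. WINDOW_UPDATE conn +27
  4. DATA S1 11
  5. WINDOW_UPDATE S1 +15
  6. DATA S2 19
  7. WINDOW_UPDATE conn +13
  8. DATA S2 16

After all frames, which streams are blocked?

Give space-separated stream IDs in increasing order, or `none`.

Op 1: conn=22 S1=28 S2=28 S3=22 blocked=[]
Op 2: conn=52 S1=28 S2=28 S3=22 blocked=[]
Op 3: conn=79 S1=28 S2=28 S3=22 blocked=[]
Op 4: conn=68 S1=17 S2=28 S3=22 blocked=[]
Op 5: conn=68 S1=32 S2=28 S3=22 blocked=[]
Op 6: conn=49 S1=32 S2=9 S3=22 blocked=[]
Op 7: conn=62 S1=32 S2=9 S3=22 blocked=[]
Op 8: conn=46 S1=32 S2=-7 S3=22 blocked=[2]

Answer: S2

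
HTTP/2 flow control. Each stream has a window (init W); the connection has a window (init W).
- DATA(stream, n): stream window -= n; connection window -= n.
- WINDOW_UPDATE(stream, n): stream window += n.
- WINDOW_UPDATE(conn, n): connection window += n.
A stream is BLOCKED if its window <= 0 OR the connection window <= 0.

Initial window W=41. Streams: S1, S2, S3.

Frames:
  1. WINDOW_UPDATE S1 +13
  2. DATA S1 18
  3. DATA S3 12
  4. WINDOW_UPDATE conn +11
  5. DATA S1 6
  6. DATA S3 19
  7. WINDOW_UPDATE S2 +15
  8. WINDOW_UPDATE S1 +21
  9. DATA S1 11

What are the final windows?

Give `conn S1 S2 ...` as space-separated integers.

Answer: -14 40 56 10

Derivation:
Op 1: conn=41 S1=54 S2=41 S3=41 blocked=[]
Op 2: conn=23 S1=36 S2=41 S3=41 blocked=[]
Op 3: conn=11 S1=36 S2=41 S3=29 blocked=[]
Op 4: conn=22 S1=36 S2=41 S3=29 blocked=[]
Op 5: conn=16 S1=30 S2=41 S3=29 blocked=[]
Op 6: conn=-3 S1=30 S2=41 S3=10 blocked=[1, 2, 3]
Op 7: conn=-3 S1=30 S2=56 S3=10 blocked=[1, 2, 3]
Op 8: conn=-3 S1=51 S2=56 S3=10 blocked=[1, 2, 3]
Op 9: conn=-14 S1=40 S2=56 S3=10 blocked=[1, 2, 3]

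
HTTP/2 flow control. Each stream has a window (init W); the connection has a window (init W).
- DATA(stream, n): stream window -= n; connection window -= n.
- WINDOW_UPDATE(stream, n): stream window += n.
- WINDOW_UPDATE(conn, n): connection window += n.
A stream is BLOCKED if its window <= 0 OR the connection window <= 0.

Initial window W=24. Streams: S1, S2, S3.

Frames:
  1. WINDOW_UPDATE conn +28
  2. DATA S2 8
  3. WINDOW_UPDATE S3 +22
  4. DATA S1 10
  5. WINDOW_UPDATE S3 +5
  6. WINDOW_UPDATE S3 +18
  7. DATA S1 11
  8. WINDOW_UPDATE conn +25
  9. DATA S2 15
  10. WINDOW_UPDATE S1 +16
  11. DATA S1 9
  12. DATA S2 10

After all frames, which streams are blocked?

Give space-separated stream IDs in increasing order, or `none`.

Op 1: conn=52 S1=24 S2=24 S3=24 blocked=[]
Op 2: conn=44 S1=24 S2=16 S3=24 blocked=[]
Op 3: conn=44 S1=24 S2=16 S3=46 blocked=[]
Op 4: conn=34 S1=14 S2=16 S3=46 blocked=[]
Op 5: conn=34 S1=14 S2=16 S3=51 blocked=[]
Op 6: conn=34 S1=14 S2=16 S3=69 blocked=[]
Op 7: conn=23 S1=3 S2=16 S3=69 blocked=[]
Op 8: conn=48 S1=3 S2=16 S3=69 blocked=[]
Op 9: conn=33 S1=3 S2=1 S3=69 blocked=[]
Op 10: conn=33 S1=19 S2=1 S3=69 blocked=[]
Op 11: conn=24 S1=10 S2=1 S3=69 blocked=[]
Op 12: conn=14 S1=10 S2=-9 S3=69 blocked=[2]

Answer: S2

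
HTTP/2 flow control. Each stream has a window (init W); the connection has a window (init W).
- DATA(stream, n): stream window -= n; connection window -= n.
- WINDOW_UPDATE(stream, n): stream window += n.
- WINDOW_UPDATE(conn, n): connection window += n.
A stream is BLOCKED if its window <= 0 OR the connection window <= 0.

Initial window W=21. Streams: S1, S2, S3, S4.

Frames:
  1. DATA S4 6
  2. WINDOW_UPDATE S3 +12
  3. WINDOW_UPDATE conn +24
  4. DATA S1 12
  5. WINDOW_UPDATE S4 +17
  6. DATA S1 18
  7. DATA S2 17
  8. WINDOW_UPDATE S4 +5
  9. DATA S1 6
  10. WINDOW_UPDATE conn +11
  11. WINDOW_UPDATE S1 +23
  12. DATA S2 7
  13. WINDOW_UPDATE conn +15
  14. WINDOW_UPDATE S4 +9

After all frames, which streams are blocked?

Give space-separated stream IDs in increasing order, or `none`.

Op 1: conn=15 S1=21 S2=21 S3=21 S4=15 blocked=[]
Op 2: conn=15 S1=21 S2=21 S3=33 S4=15 blocked=[]
Op 3: conn=39 S1=21 S2=21 S3=33 S4=15 blocked=[]
Op 4: conn=27 S1=9 S2=21 S3=33 S4=15 blocked=[]
Op 5: conn=27 S1=9 S2=21 S3=33 S4=32 blocked=[]
Op 6: conn=9 S1=-9 S2=21 S3=33 S4=32 blocked=[1]
Op 7: conn=-8 S1=-9 S2=4 S3=33 S4=32 blocked=[1, 2, 3, 4]
Op 8: conn=-8 S1=-9 S2=4 S3=33 S4=37 blocked=[1, 2, 3, 4]
Op 9: conn=-14 S1=-15 S2=4 S3=33 S4=37 blocked=[1, 2, 3, 4]
Op 10: conn=-3 S1=-15 S2=4 S3=33 S4=37 blocked=[1, 2, 3, 4]
Op 11: conn=-3 S1=8 S2=4 S3=33 S4=37 blocked=[1, 2, 3, 4]
Op 12: conn=-10 S1=8 S2=-3 S3=33 S4=37 blocked=[1, 2, 3, 4]
Op 13: conn=5 S1=8 S2=-3 S3=33 S4=37 blocked=[2]
Op 14: conn=5 S1=8 S2=-3 S3=33 S4=46 blocked=[2]

Answer: S2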